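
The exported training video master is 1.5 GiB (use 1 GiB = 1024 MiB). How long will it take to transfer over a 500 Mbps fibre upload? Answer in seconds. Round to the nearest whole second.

26 seconds

File: 1.5 GiB = 12884.9 Mb.
At 500 Mbps: 12884.9 / 500 = 25.8 s ≈ 25.8 seconds.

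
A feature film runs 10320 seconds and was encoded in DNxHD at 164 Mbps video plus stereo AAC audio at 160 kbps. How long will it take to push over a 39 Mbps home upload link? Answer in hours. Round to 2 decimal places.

Audio: 160 kbps = 0.160 Mbps.
Total bitrate: 164.160 Mbps.
File: 164.160 Mbps × 10320 s = 1694131.2 Mb.
At 39 Mbps: 1694131.2 / 39 = 43439.3 s ≈ 12.1 hours.

12.07 hours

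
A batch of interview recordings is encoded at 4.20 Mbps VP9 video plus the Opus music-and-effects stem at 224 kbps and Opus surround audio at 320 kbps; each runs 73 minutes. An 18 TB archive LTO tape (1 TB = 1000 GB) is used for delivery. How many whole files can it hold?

6930

73 min = 4380 s
Audio total: 224 + 320 = 544 kbps = 0.544 Mbps.
Total bitrate: 4.744 Mbps.
Per item: 4.744 Mbps × 4380 s = 20,779 Mb = 2,597 MB.
Capacity: 18 TB = 144,000,000 Mb; 6930.17 items → 6930 complete.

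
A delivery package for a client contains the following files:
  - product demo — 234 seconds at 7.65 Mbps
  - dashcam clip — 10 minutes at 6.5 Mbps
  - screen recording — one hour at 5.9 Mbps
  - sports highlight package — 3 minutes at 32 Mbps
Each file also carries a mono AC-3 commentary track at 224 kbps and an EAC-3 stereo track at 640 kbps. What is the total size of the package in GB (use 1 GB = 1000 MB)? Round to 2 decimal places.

Audio total: 224 + 640 = 864 kbps = 0.864 Mbps.
product demo: 8.514 Mbps × 234 s = 1992.3 Mb
dashcam clip: 7.364 Mbps × 600 s = 4418.4 Mb
screen recording: 6.764 Mbps × 3600 s = 24350.4 Mb
sports highlight package: 32.864 Mbps × 180 s = 5915.5 Mb
Total: 36676.6 Mb = 4584.6 MB.
= 4.585 GB.

4.58 GB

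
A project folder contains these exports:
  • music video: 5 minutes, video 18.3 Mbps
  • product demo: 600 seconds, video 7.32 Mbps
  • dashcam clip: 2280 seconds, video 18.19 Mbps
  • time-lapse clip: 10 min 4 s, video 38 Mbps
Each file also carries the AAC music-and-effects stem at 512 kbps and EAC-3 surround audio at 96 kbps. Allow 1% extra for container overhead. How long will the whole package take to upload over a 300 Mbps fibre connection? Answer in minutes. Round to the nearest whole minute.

4 minutes

Audio total: 512 + 96 = 608 kbps = 0.608 Mbps.
music video: 18.908 Mbps × 300 s × 1.01 = 5729.1 Mb
product demo: 7.928 Mbps × 600 s × 1.01 = 4804.4 Mb
dashcam clip: 18.798 Mbps × 2280 s × 1.01 = 43288.0 Mb
time-lapse clip: 38.608 Mbps × 604 s × 1.01 = 23552.4 Mb
Total: 77374.0 Mb = 9671.7 MB.
At 300 Mbps: 77374.0 / 300 = 258 s ≈ 4.3 minutes.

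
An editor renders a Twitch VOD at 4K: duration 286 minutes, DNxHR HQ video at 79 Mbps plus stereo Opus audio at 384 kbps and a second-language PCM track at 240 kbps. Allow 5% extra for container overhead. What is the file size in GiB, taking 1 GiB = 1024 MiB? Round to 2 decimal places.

167.02 GiB

286 min = 17160 s
Audio total: 384 + 240 = 624 kbps = 0.624 Mbps.
Total bitrate: 79 + 0.624 = 79.624 Mbps.
Stream data: 79.624 Mbps × 17160 s = 1366347.8 Mb.
With 5% container overhead: ×1.05.
1,434,665 Mb = 179,333,154,000 bytes ÷ 1,073,741,824 = 167.0 GiB.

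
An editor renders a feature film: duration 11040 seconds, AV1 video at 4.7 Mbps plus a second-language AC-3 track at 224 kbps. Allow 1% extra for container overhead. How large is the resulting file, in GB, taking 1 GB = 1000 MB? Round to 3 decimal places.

Audio: 224 kbps = 0.224 Mbps.
Total bitrate: 4.7 + 0.224 = 4.924 Mbps.
Stream data: 4.924 Mbps × 11040 s = 54361.0 Mb.
With 1% container overhead: ×1.01.
54,905 Mb ÷ 8 = 6,863 MB → 6.863 GB.

6.863 GB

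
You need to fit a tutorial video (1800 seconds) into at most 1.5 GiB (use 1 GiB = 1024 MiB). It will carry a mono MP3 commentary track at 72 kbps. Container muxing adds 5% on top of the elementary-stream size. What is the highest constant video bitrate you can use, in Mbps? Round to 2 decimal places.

6.75 Mbps

Budget: 1.5 GiB = 12884.9 Mb.
Stream payload after overhead: 12884.9 / 1.05 = 12271.3 Mb.
Total bitrate budget: 12271.3 Mb / 1800 s = 6.817 Mbps.
Audio: 72 kbps = 0.072 Mbps.
Video: 6.817 − 0.072 = 6.745 Mbps.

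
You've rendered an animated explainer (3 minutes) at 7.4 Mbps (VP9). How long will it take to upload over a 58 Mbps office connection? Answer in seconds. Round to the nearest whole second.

23 seconds

3 min = 180 s
File: 7.400 Mbps × 180 s = 1332.0 Mb.
At 58 Mbps: 1332.0 / 58 = 23.0 s ≈ 23 seconds.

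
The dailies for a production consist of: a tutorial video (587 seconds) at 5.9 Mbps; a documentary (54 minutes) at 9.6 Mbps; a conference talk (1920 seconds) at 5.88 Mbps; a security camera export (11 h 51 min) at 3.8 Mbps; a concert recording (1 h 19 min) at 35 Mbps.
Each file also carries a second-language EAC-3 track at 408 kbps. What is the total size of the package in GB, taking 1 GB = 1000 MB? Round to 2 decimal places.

Audio: 408 kbps = 0.408 Mbps.
tutorial video: 6.308 Mbps × 587 s = 3702.8 Mb
documentary: 10.008 Mbps × 3240 s = 32425.9 Mb
conference talk: 6.288 Mbps × 1920 s = 12073.0 Mb
security camera export: 4.208 Mbps × 42660 s = 179513.3 Mb
concert recording: 35.408 Mbps × 4740 s = 167833.9 Mb
Total: 395548.9 Mb = 49443.6 MB.
= 49.44 GB.

49.44 GB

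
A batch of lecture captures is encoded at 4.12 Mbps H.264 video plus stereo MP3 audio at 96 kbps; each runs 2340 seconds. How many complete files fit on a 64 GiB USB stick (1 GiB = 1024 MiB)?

Audio: 96 kbps = 0.096 Mbps.
Total bitrate: 4.216 Mbps.
Per item: 4.216 Mbps × 2340 s = 9,865 Mb = 1,233 MB.
Capacity: 64 GiB = 549,756 Mb; 55.73 items → 55 complete.

55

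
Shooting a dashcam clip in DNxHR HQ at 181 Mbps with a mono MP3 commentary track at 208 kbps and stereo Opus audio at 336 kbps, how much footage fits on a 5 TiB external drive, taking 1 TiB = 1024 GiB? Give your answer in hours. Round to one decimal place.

67.3 hours

Audio total: 208 + 336 = 544 kbps = 0.544 Mbps.
Total bitrate: 181 + 0.544 = 181.544 Mbps.
Capacity: 5 TiB = 43,980,465 Mb.
Recording time: 43,980,465 / 181.544 = 242,258 s ≈ 67.3 hours.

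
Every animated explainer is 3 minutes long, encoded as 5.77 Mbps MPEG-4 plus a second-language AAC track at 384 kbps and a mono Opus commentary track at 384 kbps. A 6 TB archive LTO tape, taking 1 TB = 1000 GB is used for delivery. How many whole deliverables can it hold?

3 min = 180 s
Audio total: 384 + 384 = 768 kbps = 0.768 Mbps.
Total bitrate: 6.538 Mbps.
Per item: 6.538 Mbps × 180 s = 1,177 Mb = 147.1 MB.
Capacity: 6 TB = 48,000,000 Mb; 40787.19 items → 40787 complete.

40787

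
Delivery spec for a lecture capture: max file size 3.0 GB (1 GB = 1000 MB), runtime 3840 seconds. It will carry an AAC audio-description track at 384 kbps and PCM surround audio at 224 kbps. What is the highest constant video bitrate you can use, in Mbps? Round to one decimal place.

5.6 Mbps

Budget: 3.0 GB = 24000.0 Mb.
Total bitrate budget: 24000.0 Mb / 3840 s = 6.250 Mbps.
Audio total: 384 + 224 = 608 kbps = 0.608 Mbps.
Video: 6.250 − 0.608 = 5.642 Mbps.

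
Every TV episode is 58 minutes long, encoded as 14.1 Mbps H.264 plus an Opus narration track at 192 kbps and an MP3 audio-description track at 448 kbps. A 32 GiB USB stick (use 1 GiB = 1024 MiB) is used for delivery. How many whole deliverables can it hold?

5

58 min = 3480 s
Audio total: 192 + 448 = 640 kbps = 0.640 Mbps.
Total bitrate: 14.740 Mbps.
Per item: 14.740 Mbps × 3480 s = 51,295 Mb = 6,412 MB.
Capacity: 32 GiB = 274,878 Mb; 5.36 items → 5 complete.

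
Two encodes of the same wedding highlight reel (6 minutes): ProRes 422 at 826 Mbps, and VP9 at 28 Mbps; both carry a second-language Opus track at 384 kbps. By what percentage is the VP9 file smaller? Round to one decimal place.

96.6%

6 min = 360 s
Audio: 384 kbps = 0.384 Mbps.
ProRes 422: 826.384 Mbps × 360 s = 297498.2 Mb = 37.187 GB.
VP9: 28.384 Mbps × 360 s = 10218.2 Mb = 1.277 GB.
Reduction: (1 − 1.277/37.187) × 100 = 96.57%.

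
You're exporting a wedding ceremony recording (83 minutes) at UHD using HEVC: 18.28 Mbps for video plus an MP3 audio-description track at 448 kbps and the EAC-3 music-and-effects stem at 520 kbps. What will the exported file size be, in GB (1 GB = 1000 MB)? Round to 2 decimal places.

11.98 GB

83 min = 4980 s
Audio total: 448 + 520 = 968 kbps = 0.968 Mbps.
Total bitrate: 18.28 + 0.968 = 19.248 Mbps.
Stream data: 19.248 Mbps × 4980 s = 95855.0 Mb.
95,855 Mb ÷ 8 = 11,982 MB → 11.98 GB.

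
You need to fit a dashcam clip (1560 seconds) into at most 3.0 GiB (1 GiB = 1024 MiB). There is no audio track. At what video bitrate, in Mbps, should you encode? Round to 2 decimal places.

Budget: 3.0 GiB = 25769.8 Mb.
Total bitrate budget: 25769.8 Mb / 1560 s = 16.519 Mbps.

16.52 Mbps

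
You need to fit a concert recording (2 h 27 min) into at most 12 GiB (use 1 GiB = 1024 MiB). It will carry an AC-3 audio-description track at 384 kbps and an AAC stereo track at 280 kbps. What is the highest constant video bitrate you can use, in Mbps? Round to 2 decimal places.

11.02 Mbps

Budget: 12 GiB = 103079.2 Mb.
2 h 27 min = 147 min = 8820 s
Total bitrate budget: 103079.2 Mb / 8820 s = 11.687 Mbps.
Audio total: 384 + 280 = 664 kbps = 0.664 Mbps.
Video: 11.687 − 0.664 = 11.023 Mbps.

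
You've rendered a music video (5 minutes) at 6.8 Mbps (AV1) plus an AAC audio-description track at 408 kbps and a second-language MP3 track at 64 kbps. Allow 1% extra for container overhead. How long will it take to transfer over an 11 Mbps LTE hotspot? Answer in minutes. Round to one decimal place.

5 min = 300 s
Audio total: 408 + 64 = 472 kbps = 0.472 Mbps.
Total bitrate: 7.272 Mbps.
File: 7.272 Mbps × 300 s = 2181.6 Mb.
With 1% container overhead: ×1.01. → 2203.4 Mb.
At 11 Mbps: 2203.4 / 11 = 200.3 s ≈ 3.34 minutes.

3.3 minutes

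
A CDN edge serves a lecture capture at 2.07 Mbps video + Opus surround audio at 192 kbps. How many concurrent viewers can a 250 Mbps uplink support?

Audio: 192 kbps = 0.192 Mbps.
Per-viewer media rate: 2.262 Mbps.
250 Mbps = 250.0 Mbps; 250.0 / 2.262 = 110.52 → 110 viewers.

110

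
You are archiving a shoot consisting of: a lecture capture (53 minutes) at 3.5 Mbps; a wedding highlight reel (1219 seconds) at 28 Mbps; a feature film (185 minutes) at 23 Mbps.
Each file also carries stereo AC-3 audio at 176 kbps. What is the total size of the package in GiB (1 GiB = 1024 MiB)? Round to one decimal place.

Audio: 176 kbps = 0.176 Mbps.
lecture capture: 3.676 Mbps × 3180 s = 11689.7 Mb
wedding highlight reel: 28.176 Mbps × 1219 s = 34346.5 Mb
feature film: 23.176 Mbps × 11100 s = 257253.6 Mb
Total: 303289.8 Mb = 37911.2 MB.
= 35.31 GiB.

35.3 GiB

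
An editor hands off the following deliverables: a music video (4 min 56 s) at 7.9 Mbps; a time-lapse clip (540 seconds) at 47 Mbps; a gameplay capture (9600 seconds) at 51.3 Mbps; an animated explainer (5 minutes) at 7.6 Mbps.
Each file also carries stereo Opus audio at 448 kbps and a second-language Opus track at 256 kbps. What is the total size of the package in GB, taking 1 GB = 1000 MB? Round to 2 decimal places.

66.25 GB

Audio total: 448 + 256 = 704 kbps = 0.704 Mbps.
music video: 8.604 Mbps × 296 s = 2546.8 Mb
time-lapse clip: 47.704 Mbps × 540 s = 25760.2 Mb
gameplay capture: 52.004 Mbps × 9600 s = 499238.4 Mb
animated explainer: 8.304 Mbps × 300 s = 2491.2 Mb
Total: 530036.5 Mb = 66254.6 MB.
= 66.25 GB.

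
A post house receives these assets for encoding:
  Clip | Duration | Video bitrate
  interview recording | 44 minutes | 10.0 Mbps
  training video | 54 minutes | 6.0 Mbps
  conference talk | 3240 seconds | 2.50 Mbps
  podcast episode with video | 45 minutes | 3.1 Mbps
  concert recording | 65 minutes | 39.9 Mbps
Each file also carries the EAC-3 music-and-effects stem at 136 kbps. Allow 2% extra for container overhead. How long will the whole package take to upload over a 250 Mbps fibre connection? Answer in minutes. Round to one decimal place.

Audio: 136 kbps = 0.136 Mbps.
interview recording: 10.136 Mbps × 2640 s × 1.02 = 27294.2 Mb
training video: 6.136 Mbps × 3240 s × 1.02 = 20278.3 Mb
conference talk: 2.636 Mbps × 3240 s × 1.02 = 8711.5 Mb
podcast episode with video: 3.236 Mbps × 2700 s × 1.02 = 8911.9 Mb
concert recording: 40.036 Mbps × 3900 s × 1.02 = 159263.2 Mb
Total: 224459.1 Mb = 28057.4 MB.
At 250 Mbps: 224459.1 / 250 = 898 s ≈ 15 minutes.

15.0 minutes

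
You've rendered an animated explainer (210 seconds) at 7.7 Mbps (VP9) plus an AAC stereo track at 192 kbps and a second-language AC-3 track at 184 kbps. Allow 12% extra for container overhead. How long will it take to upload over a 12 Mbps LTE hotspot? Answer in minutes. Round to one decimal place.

2.6 minutes

Audio total: 192 + 184 = 376 kbps = 0.376 Mbps.
Total bitrate: 8.076 Mbps.
File: 8.076 Mbps × 210 s = 1696.0 Mb.
With 12% container overhead: ×1.12. → 1899.5 Mb.
At 12 Mbps: 1899.5 / 12 = 158.3 s ≈ 2.64 minutes.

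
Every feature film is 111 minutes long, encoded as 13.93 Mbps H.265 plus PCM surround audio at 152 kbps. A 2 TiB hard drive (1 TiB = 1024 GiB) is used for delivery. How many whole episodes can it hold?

111 min = 6660 s
Audio: 152 kbps = 0.152 Mbps.
Total bitrate: 14.082 Mbps.
Per item: 14.082 Mbps × 6660 s = 93,786 Mb = 11,723 MB.
Capacity: 2 TiB = 17,592,186 Mb; 187.58 items → 187 complete.

187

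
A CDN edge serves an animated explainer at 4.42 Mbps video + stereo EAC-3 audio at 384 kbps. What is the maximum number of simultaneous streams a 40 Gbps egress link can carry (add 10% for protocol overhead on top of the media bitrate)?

Audio: 384 kbps = 0.384 Mbps.
Per-viewer media rate: 4.804 Mbps.
On the wire with 10% overhead: 5.284 Mbps.
40 Gbps = 40,000 Mbps; 40,000 / 5.284 = 7569.45 → 7569 viewers.

7569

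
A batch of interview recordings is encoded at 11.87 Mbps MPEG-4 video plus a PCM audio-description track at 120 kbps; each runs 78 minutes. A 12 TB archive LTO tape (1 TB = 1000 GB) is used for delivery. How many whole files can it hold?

1710

78 min = 4680 s
Audio: 120 kbps = 0.120 Mbps.
Total bitrate: 11.990 Mbps.
Per item: 11.990 Mbps × 4680 s = 56,113 Mb = 7,014 MB.
Capacity: 12 TB = 96,000,000 Mb; 1710.83 items → 1710 complete.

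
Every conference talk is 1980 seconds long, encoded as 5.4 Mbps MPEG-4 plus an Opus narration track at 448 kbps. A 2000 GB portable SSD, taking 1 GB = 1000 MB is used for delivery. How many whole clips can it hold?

Audio: 448 kbps = 0.448 Mbps.
Total bitrate: 5.848 Mbps.
Per item: 5.848 Mbps × 1980 s = 11,579 Mb = 1,447 MB.
Capacity: 2000 GB = 16,000,000 Mb; 1381.81 items → 1381 complete.

1381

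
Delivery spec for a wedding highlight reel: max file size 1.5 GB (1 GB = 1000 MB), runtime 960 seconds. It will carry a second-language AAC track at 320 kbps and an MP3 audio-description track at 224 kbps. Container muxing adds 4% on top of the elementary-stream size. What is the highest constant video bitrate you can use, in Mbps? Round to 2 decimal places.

Budget: 1.5 GB = 12000.0 Mb.
Stream payload after overhead: 12000.0 / 1.04 = 11538.5 Mb.
Total bitrate budget: 11538.5 Mb / 960 s = 12.019 Mbps.
Audio total: 320 + 224 = 544 kbps = 0.544 Mbps.
Video: 12.019 − 0.544 = 11.475 Mbps.

11.48 Mbps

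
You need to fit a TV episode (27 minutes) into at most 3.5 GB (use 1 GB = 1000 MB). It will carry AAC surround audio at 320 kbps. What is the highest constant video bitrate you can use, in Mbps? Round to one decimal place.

17.0 Mbps

Budget: 3.5 GB = 28000.0 Mb.
27 min = 1620 s
Total bitrate budget: 28000.0 Mb / 1620 s = 17.284 Mbps.
Audio: 320 kbps = 0.320 Mbps.
Video: 17.284 − 0.320 = 16.964 Mbps.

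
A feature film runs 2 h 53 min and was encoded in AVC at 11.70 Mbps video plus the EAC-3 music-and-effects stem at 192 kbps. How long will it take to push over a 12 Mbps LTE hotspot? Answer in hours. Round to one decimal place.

2 h 53 min = 173 min = 10380 s
Audio: 192 kbps = 0.192 Mbps.
Total bitrate: 11.892 Mbps.
File: 11.892 Mbps × 10380 s = 123439.0 Mb.
At 12 Mbps: 123439.0 / 12 = 10286.6 s ≈ 2.86 hours.

2.9 hours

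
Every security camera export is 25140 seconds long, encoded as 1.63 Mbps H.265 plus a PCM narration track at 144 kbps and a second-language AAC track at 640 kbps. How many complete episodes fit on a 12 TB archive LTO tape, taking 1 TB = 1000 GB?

1581

Audio total: 144 + 640 = 784 kbps = 0.784 Mbps.
Total bitrate: 2.414 Mbps.
Per item: 2.414 Mbps × 25140 s = 60,688 Mb = 7,586 MB.
Capacity: 12 TB = 96,000,000 Mb; 1581.86 items → 1581 complete.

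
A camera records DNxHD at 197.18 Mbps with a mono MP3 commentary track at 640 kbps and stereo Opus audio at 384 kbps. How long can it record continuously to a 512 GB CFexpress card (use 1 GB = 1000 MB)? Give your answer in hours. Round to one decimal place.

5.7 hours

Audio total: 640 + 384 = 1024 kbps = 1.024 Mbps.
Total bitrate: 197.18 + 1.024 = 198.204 Mbps.
Capacity: 512 GB = 4,096,000 Mb.
Recording time: 4,096,000 / 198.204 = 20,666 s ≈ 5.74 hours.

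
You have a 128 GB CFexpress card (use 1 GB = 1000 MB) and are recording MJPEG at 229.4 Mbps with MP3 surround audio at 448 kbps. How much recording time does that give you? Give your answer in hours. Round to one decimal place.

1.2 hours

Audio: 448 kbps = 0.448 Mbps.
Total bitrate: 229.4 + 0.448 = 229.848 Mbps.
Capacity: 128 GB = 1,024,000 Mb.
Recording time: 1,024,000 / 229.848 = 4,455 s ≈ 1.24 hours.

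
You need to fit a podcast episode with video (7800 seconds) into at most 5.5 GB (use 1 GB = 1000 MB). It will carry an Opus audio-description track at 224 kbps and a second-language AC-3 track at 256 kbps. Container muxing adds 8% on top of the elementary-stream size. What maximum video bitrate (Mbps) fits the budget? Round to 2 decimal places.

Budget: 5.5 GB = 44000.0 Mb.
Stream payload after overhead: 44000.0 / 1.08 = 40740.7 Mb.
Total bitrate budget: 40740.7 Mb / 7800 s = 5.223 Mbps.
Audio total: 224 + 256 = 480 kbps = 0.480 Mbps.
Video: 5.223 − 0.480 = 4.743 Mbps.

4.74 Mbps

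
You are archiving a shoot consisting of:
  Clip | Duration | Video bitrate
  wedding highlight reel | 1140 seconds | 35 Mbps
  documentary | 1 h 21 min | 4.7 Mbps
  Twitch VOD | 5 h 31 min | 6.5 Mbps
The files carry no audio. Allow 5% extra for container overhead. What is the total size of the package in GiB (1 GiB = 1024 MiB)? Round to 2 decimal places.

wedding highlight reel: 35.000 Mbps × 1140 s × 1.05 = 41895.0 Mb
documentary: 4.700 Mbps × 4860 s × 1.05 = 23984.1 Mb
Twitch VOD: 6.500 Mbps × 19860 s × 1.05 = 135544.5 Mb
Total: 201423.6 Mb = 25178.0 MB.
= 23.45 GiB.

23.45 GiB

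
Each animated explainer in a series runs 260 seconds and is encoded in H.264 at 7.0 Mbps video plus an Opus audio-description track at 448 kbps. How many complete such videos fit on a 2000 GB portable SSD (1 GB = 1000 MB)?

Audio: 448 kbps = 0.448 Mbps.
Total bitrate: 7.448 Mbps.
Per item: 7.448 Mbps × 260 s = 1,936 Mb = 242.1 MB.
Capacity: 2000 GB = 16,000,000 Mb; 8262.41 items → 8262 complete.

8262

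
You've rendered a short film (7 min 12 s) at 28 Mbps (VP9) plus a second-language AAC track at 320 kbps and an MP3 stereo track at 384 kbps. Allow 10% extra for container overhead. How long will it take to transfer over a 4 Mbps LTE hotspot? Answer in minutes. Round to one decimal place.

7 min 12 s = 432 s
Audio total: 320 + 384 = 704 kbps = 0.704 Mbps.
Total bitrate: 28.704 Mbps.
File: 28.704 Mbps × 432 s = 12400.1 Mb.
With 10% container overhead: ×1.10. → 13640.1 Mb.
At 4 Mbps: 13640.1 / 4 = 3410.0 s ≈ 56.8 minutes.

56.8 minutes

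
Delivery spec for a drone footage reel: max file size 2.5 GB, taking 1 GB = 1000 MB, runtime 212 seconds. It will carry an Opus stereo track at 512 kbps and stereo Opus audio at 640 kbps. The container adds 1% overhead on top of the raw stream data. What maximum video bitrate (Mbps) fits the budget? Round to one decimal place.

92.3 Mbps

Budget: 2.5 GB = 20000.0 Mb.
Stream payload after overhead: 20000.0 / 1.01 = 19802.0 Mb.
Total bitrate budget: 19802.0 Mb / 212 s = 93.406 Mbps.
Audio total: 512 + 640 = 1152 kbps = 1.152 Mbps.
Video: 93.406 − 1.152 = 92.254 Mbps.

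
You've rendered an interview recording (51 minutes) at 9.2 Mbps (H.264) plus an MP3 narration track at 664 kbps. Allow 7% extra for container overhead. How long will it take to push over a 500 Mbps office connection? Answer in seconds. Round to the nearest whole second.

51 min = 3060 s
Audio: 664 kbps = 0.664 Mbps.
Total bitrate: 9.864 Mbps.
File: 9.864 Mbps × 3060 s = 30183.8 Mb.
With 7% container overhead: ×1.07. → 32296.7 Mb.
At 500 Mbps: 32296.7 / 500 = 64.6 s ≈ 64.6 seconds.

65 seconds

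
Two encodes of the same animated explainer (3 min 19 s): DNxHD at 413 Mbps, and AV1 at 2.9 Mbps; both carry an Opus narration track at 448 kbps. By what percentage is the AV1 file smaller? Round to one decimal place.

99.2%

3 min 19 s = 199 s
Audio: 448 kbps = 0.448 Mbps.
DNxHD: 413.448 Mbps × 199 s = 82276.2 Mb = 9.578 GiB.
AV1: 3.348 Mbps × 199 s = 666.3 Mb = 0.078 GiB.
Reduction: (1 − 0.078/9.578) × 100 = 99.19%.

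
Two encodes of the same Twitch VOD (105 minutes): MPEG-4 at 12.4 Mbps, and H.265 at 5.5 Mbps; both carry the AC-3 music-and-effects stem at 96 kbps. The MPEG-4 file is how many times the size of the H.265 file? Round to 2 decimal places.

105 min = 6300 s
Audio: 96 kbps = 0.096 Mbps.
MPEG-4: 12.496 Mbps × 6300 s = 78724.8 Mb = 9.841 GB.
H.265: 5.596 Mbps × 6300 s = 35254.8 Mb = 4.407 GB.
Ratio: 9.841 / 4.407 = 2.233.

2.23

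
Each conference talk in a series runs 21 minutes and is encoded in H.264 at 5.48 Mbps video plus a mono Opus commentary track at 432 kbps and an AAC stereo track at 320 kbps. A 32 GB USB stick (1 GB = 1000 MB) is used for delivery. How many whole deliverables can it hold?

32

21 min = 1260 s
Audio total: 432 + 320 = 752 kbps = 0.752 Mbps.
Total bitrate: 6.232 Mbps.
Per item: 6.232 Mbps × 1260 s = 7,852 Mb = 981.5 MB.
Capacity: 32 GB = 256,000 Mb; 32.60 items → 32 complete.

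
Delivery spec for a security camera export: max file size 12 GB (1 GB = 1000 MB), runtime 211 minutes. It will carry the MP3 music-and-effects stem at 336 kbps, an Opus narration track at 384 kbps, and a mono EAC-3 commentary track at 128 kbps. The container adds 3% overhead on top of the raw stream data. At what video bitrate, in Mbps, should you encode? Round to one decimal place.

Budget: 12 GB = 96000.0 Mb.
Stream payload after overhead: 96000.0 / 1.03 = 93203.9 Mb.
211 min = 12660 s
Total bitrate budget: 93203.9 Mb / 12660 s = 7.362 Mbps.
Audio total: 336 + 384 + 128 = 848 kbps = 0.848 Mbps.
Video: 7.362 − 0.848 = 6.514 Mbps.

6.5 Mbps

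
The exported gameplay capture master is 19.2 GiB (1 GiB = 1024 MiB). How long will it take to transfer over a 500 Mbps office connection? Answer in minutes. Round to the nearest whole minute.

File: 19.2 GiB = 164926.7 Mb.
At 500 Mbps: 164926.7 / 500 = 329.9 s ≈ 5.5 minutes.

5 minutes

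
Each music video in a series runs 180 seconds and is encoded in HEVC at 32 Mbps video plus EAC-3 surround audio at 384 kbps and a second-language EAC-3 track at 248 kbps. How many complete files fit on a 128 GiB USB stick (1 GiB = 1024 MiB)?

187

Audio total: 384 + 248 = 632 kbps = 0.632 Mbps.
Total bitrate: 32.632 Mbps.
Per item: 32.632 Mbps × 180 s = 5,874 Mb = 734.2 MB.
Capacity: 128 GiB = 1,099,512 Mb; 187.19 items → 187 complete.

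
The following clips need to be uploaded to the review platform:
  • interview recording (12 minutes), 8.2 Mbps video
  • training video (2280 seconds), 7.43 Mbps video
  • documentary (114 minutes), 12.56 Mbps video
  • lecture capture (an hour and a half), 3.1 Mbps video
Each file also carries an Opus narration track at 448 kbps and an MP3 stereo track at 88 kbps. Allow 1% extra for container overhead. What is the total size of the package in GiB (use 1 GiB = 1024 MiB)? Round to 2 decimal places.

Audio total: 448 + 88 = 536 kbps = 0.536 Mbps.
interview recording: 8.736 Mbps × 720 s × 1.01 = 6352.8 Mb
training video: 7.966 Mbps × 2280 s × 1.01 = 18344.1 Mb
documentary: 13.096 Mbps × 6840 s × 1.01 = 90472.4 Mb
lecture capture: 3.636 Mbps × 5400 s × 1.01 = 19830.7 Mb
Total: 135000.1 Mb = 16875.0 MB.
= 15.72 GiB.

15.72 GiB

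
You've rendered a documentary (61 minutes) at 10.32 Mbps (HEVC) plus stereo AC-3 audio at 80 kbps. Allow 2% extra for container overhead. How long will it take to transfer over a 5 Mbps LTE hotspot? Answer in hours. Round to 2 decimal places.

2.16 hours

61 min = 3660 s
Audio: 80 kbps = 0.080 Mbps.
Total bitrate: 10.400 Mbps.
File: 10.400 Mbps × 3660 s = 38064.0 Mb.
With 2% container overhead: ×1.02. → 38825.3 Mb.
At 5 Mbps: 38825.3 / 5 = 7765.1 s ≈ 2.16 hours.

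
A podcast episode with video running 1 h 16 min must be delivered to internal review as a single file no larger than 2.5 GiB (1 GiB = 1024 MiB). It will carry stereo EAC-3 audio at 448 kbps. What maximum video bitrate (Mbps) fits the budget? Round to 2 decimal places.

4.26 Mbps

Budget: 2.5 GiB = 21474.8 Mb.
1 h 16 min = 76 min = 4560 s
Total bitrate budget: 21474.8 Mb / 4560 s = 4.709 Mbps.
Audio: 448 kbps = 0.448 Mbps.
Video: 4.709 − 0.448 = 4.261 Mbps.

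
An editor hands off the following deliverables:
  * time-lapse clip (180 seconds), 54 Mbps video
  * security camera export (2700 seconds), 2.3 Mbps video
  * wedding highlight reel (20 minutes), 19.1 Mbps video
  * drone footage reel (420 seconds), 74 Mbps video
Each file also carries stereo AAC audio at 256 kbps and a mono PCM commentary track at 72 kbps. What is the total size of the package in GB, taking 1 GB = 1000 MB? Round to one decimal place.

8.9 GB

Audio total: 256 + 72 = 328 kbps = 0.328 Mbps.
time-lapse clip: 54.328 Mbps × 180 s = 9779.0 Mb
security camera export: 2.628 Mbps × 2700 s = 7095.6 Mb
wedding highlight reel: 19.428 Mbps × 1200 s = 23313.6 Mb
drone footage reel: 74.328 Mbps × 420 s = 31217.8 Mb
Total: 71406.0 Mb = 8925.8 MB.
= 8.926 GB.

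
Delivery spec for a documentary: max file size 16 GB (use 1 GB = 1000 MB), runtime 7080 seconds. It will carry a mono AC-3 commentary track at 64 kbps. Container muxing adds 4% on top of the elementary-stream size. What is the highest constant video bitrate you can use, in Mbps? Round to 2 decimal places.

Budget: 16 GB = 128000.0 Mb.
Stream payload after overhead: 128000.0 / 1.04 = 123076.9 Mb.
Total bitrate budget: 123076.9 Mb / 7080 s = 17.384 Mbps.
Audio: 64 kbps = 0.064 Mbps.
Video: 17.384 − 0.064 = 17.320 Mbps.

17.32 Mbps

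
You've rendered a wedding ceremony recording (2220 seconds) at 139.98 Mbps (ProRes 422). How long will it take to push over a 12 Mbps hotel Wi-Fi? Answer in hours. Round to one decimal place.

7.2 hours

File: 139.980 Mbps × 2220 s = 310755.6 Mb.
At 12 Mbps: 310755.6 / 12 = 25896.3 s ≈ 7.19 hours.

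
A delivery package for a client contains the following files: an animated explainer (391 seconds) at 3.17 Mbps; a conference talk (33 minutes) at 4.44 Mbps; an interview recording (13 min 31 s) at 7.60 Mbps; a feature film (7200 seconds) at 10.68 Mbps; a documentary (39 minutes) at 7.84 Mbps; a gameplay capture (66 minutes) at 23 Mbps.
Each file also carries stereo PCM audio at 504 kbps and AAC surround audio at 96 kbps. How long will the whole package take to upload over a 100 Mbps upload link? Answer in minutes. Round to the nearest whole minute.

Audio total: 504 + 96 = 600 kbps = 0.600 Mbps.
animated explainer: 3.770 Mbps × 391 s = 1474.1 Mb
conference talk: 5.040 Mbps × 1980 s = 9979.2 Mb
interview recording: 8.200 Mbps × 811 s = 6650.2 Mb
feature film: 11.280 Mbps × 7200 s = 81216.0 Mb
documentary: 8.440 Mbps × 2340 s = 19749.6 Mb
gameplay capture: 23.600 Mbps × 3960 s = 93456.0 Mb
Total: 212525.1 Mb = 26565.6 MB.
At 100 Mbps: 212525.1 / 100 = 2125 s ≈ 35.4 minutes.

35 minutes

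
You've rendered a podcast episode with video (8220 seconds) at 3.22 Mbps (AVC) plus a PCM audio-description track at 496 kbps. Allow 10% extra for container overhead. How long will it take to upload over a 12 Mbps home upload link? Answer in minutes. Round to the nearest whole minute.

47 minutes

Audio: 496 kbps = 0.496 Mbps.
Total bitrate: 3.716 Mbps.
File: 3.716 Mbps × 8220 s = 30545.5 Mb.
With 10% container overhead: ×1.10. → 33600.1 Mb.
At 12 Mbps: 33600.1 / 12 = 2800.0 s ≈ 46.7 minutes.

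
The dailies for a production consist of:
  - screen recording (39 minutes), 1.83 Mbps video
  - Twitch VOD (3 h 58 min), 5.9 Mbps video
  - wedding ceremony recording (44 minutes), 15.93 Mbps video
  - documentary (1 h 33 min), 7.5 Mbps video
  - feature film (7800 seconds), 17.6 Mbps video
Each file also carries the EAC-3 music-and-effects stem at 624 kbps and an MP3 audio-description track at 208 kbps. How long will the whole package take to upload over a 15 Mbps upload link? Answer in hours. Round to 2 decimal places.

Audio total: 624 + 208 = 832 kbps = 0.832 Mbps.
screen recording: 2.662 Mbps × 2340 s = 6229.1 Mb
Twitch VOD: 6.732 Mbps × 14280 s = 96133.0 Mb
wedding ceremony recording: 16.762 Mbps × 2640 s = 44251.7 Mb
documentary: 8.332 Mbps × 5580 s = 46492.6 Mb
feature film: 18.432 Mbps × 7800 s = 143769.6 Mb
Total: 336875.9 Mb = 42109.5 MB.
At 15 Mbps: 336875.9 / 15 = 22458 s ≈ 6.24 hours.

6.24 hours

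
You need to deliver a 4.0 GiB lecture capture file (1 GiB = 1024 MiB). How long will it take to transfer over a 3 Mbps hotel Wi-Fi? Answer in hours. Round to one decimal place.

3.2 hours

File: 4.0 GiB = 34359.7 Mb.
At 3 Mbps: 34359.7 / 3 = 11453.2 s ≈ 3.18 hours.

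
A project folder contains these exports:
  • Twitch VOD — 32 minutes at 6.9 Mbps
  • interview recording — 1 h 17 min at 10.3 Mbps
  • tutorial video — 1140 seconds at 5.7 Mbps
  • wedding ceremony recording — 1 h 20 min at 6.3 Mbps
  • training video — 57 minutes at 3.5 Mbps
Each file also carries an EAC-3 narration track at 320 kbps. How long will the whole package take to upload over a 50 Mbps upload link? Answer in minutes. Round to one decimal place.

38.2 minutes

Audio: 320 kbps = 0.320 Mbps.
Twitch VOD: 7.220 Mbps × 1920 s = 13862.4 Mb
interview recording: 10.620 Mbps × 4620 s = 49064.4 Mb
tutorial video: 6.020 Mbps × 1140 s = 6862.8 Mb
wedding ceremony recording: 6.620 Mbps × 4800 s = 31776.0 Mb
training video: 3.820 Mbps × 3420 s = 13064.4 Mb
Total: 114630.0 Mb = 14328.8 MB.
At 50 Mbps: 114630.0 / 50 = 2293 s ≈ 38.2 minutes.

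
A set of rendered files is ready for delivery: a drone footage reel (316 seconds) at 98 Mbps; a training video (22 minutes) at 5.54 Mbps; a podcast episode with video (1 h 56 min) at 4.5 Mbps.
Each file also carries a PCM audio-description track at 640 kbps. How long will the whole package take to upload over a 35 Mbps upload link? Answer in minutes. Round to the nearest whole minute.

36 minutes

Audio: 640 kbps = 0.640 Mbps.
drone footage reel: 98.640 Mbps × 316 s = 31170.2 Mb
training video: 6.180 Mbps × 1320 s = 8157.6 Mb
podcast episode with video: 5.140 Mbps × 6960 s = 35774.4 Mb
Total: 75102.2 Mb = 9387.8 MB.
At 35 Mbps: 75102.2 / 35 = 2146 s ≈ 35.8 minutes.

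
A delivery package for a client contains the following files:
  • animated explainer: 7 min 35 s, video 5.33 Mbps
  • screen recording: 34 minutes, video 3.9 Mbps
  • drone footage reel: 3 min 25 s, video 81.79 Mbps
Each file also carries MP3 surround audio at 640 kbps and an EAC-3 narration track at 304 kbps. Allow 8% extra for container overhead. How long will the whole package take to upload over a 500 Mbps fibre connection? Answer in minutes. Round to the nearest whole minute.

1 minutes

Audio total: 640 + 304 = 944 kbps = 0.944 Mbps.
animated explainer: 6.274 Mbps × 455 s × 1.08 = 3083.0 Mb
screen recording: 4.844 Mbps × 2040 s × 1.08 = 10672.3 Mb
drone footage reel: 82.734 Mbps × 205 s × 1.08 = 18317.3 Mb
Total: 32072.7 Mb = 4009.1 MB.
At 500 Mbps: 32072.7 / 500 = 64 s ≈ 1.07 minutes.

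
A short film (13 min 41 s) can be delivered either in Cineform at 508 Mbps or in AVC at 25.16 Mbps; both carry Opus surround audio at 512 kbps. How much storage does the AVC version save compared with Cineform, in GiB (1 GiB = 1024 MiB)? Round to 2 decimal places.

46.15 GiB

13 min 41 s = 821 s
Audio: 512 kbps = 0.512 Mbps.
Cineform: 508.512 Mbps × 821 s = 417488.4 Mb = 48.602 GiB.
AVC: 25.672 Mbps × 821 s = 21076.7 Mb = 2.454 GiB.
Saving: 48.602 − 2.454 = 46.148 GiB.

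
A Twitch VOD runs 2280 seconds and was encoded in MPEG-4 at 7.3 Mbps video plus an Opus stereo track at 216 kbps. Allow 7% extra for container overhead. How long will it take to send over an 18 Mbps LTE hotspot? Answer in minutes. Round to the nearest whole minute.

Audio: 216 kbps = 0.216 Mbps.
Total bitrate: 7.516 Mbps.
File: 7.516 Mbps × 2280 s = 17136.5 Mb.
With 7% container overhead: ×1.07. → 18336.0 Mb.
At 18 Mbps: 18336.0 / 18 = 1018.7 s ≈ 17 minutes.

17 minutes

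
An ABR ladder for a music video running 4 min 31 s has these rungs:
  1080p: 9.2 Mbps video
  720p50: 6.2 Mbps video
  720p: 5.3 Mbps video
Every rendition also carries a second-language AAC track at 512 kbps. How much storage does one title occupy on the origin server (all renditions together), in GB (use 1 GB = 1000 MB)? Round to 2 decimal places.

0.75 GB

4 min 31 s = 271 s
Audio: 512 kbps = 0.512 Mbps.
Sum of rendition bitrates: (9.2+0.512) + (6.2+0.512) + (5.3+0.512) = 22.236 Mbps.
× 271 s = 6,026 Mb = 753.2 MB = 0.7532 GB.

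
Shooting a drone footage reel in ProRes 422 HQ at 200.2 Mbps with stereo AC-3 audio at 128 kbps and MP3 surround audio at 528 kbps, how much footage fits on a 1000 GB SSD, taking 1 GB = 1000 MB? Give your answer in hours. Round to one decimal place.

Audio total: 128 + 528 = 656 kbps = 0.656 Mbps.
Total bitrate: 200.2 + 0.656 = 200.856 Mbps.
Capacity: 1000 GB = 8,000,000 Mb.
Recording time: 8,000,000 / 200.856 = 39,830 s ≈ 11.1 hours.

11.1 hours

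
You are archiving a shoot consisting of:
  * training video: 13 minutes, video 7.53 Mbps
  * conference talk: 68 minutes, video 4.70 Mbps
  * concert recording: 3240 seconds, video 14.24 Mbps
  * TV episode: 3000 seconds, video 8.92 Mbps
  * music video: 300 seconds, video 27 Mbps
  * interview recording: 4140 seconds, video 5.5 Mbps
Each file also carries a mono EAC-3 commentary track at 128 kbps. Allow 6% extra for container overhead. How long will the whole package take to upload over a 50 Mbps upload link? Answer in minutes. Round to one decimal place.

Audio: 128 kbps = 0.128 Mbps.
training video: 7.658 Mbps × 780 s × 1.06 = 6331.6 Mb
conference talk: 4.828 Mbps × 4080 s × 1.06 = 20880.1 Mb
concert recording: 14.368 Mbps × 3240 s × 1.06 = 49345.5 Mb
TV episode: 9.048 Mbps × 3000 s × 1.06 = 28772.6 Mb
music video: 27.128 Mbps × 300 s × 1.06 = 8626.7 Mb
interview recording: 5.628 Mbps × 4140 s × 1.06 = 24697.9 Mb
Total: 138654.5 Mb = 17331.8 MB.
At 50 Mbps: 138654.5 / 50 = 2773 s ≈ 46.2 minutes.

46.2 minutes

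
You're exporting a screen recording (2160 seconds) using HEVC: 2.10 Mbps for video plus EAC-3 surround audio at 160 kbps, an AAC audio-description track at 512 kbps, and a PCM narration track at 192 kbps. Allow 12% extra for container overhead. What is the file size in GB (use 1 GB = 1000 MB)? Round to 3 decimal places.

Audio total: 160 + 512 + 192 = 864 kbps = 0.864 Mbps.
Total bitrate: 2.10 + 0.864 = 2.964 Mbps.
Stream data: 2.964 Mbps × 2160 s = 6402.2 Mb.
With 12% container overhead: ×1.12.
7,171 Mb ÷ 8 = 896.3 MB → 0.8963 GB.

0.896 GB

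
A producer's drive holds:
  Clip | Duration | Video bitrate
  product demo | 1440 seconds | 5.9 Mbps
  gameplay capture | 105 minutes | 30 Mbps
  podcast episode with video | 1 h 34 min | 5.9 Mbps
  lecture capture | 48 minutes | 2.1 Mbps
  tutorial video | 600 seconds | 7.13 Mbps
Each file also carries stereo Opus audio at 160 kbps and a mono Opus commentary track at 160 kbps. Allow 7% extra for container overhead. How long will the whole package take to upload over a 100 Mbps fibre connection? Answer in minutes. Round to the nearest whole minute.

44 minutes

Audio total: 160 + 160 = 320 kbps = 0.320 Mbps.
product demo: 6.220 Mbps × 1440 s × 1.07 = 9583.8 Mb
gameplay capture: 30.320 Mbps × 6300 s × 1.07 = 204387.1 Mb
podcast episode with video: 6.220 Mbps × 5640 s × 1.07 = 37536.5 Mb
lecture capture: 2.420 Mbps × 2880 s × 1.07 = 7457.5 Mb
tutorial video: 7.450 Mbps × 600 s × 1.07 = 4782.9 Mb
Total: 263747.7 Mb = 32968.5 MB.
At 100 Mbps: 263747.7 / 100 = 2637 s ≈ 44 minutes.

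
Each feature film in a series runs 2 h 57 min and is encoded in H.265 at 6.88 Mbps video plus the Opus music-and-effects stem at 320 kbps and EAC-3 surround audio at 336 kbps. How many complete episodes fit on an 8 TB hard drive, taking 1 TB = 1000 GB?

2 h 57 min = 177 min = 10620 s
Audio total: 320 + 336 = 656 kbps = 0.656 Mbps.
Total bitrate: 7.536 Mbps.
Per item: 7.536 Mbps × 10620 s = 80,032 Mb = 10,004 MB.
Capacity: 8 TB = 64,000,000 Mb; 799.68 items → 799 complete.

799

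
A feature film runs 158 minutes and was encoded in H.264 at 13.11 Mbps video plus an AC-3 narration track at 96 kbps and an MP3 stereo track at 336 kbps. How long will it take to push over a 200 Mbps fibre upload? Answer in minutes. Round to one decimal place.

158 min = 9480 s
Audio total: 96 + 336 = 432 kbps = 0.432 Mbps.
Total bitrate: 13.542 Mbps.
File: 13.542 Mbps × 9480 s = 128378.2 Mb.
At 200 Mbps: 128378.2 / 200 = 641.9 s ≈ 10.7 minutes.

10.7 minutes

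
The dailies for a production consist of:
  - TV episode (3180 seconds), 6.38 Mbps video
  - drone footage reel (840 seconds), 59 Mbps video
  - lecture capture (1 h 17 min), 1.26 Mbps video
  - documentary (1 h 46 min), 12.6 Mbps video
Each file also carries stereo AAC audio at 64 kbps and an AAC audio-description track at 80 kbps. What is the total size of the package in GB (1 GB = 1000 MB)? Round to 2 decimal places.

19.75 GB

Audio total: 64 + 80 = 144 kbps = 0.144 Mbps.
TV episode: 6.524 Mbps × 3180 s = 20746.3 Mb
drone footage reel: 59.144 Mbps × 840 s = 49681.0 Mb
lecture capture: 1.404 Mbps × 4620 s = 6486.5 Mb
documentary: 12.744 Mbps × 6360 s = 81051.8 Mb
Total: 157965.6 Mb = 19745.7 MB.
= 19.75 GB.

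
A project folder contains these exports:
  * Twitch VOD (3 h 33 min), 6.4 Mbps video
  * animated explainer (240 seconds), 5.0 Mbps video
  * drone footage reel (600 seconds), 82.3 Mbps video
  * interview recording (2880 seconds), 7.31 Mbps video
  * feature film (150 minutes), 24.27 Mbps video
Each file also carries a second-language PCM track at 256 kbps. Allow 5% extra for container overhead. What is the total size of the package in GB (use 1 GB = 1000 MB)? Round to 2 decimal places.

Audio: 256 kbps = 0.256 Mbps.
Twitch VOD: 6.656 Mbps × 12780 s × 1.05 = 89316.9 Mb
animated explainer: 5.256 Mbps × 240 s × 1.05 = 1324.5 Mb
drone footage reel: 82.556 Mbps × 600 s × 1.05 = 52010.3 Mb
interview recording: 7.566 Mbps × 2880 s × 1.05 = 22879.6 Mb
feature film: 24.526 Mbps × 9000 s × 1.05 = 231770.7 Mb
Total: 397301.9 Mb = 49662.7 MB.
= 49.66 GB.

49.66 GB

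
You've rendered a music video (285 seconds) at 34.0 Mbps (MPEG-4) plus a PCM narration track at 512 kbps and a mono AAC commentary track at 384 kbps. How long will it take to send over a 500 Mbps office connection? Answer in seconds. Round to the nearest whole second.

Audio total: 512 + 384 = 896 kbps = 0.896 Mbps.
Total bitrate: 34.896 Mbps.
File: 34.896 Mbps × 285 s = 9945.4 Mb.
At 500 Mbps: 9945.4 / 500 = 19.9 s ≈ 19.9 seconds.

20 seconds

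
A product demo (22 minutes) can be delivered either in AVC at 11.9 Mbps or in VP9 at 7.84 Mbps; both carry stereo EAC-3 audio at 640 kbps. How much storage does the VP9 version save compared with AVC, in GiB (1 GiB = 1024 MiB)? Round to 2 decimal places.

0.62 GiB

22 min = 1320 s
Audio: 640 kbps = 0.640 Mbps.
AVC: 12.540 Mbps × 1320 s = 16552.8 Mb = 1.927 GiB.
VP9: 8.480 Mbps × 1320 s = 11193.6 Mb = 1.303 GiB.
Saving: 1.927 − 1.303 = 0.624 GiB.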